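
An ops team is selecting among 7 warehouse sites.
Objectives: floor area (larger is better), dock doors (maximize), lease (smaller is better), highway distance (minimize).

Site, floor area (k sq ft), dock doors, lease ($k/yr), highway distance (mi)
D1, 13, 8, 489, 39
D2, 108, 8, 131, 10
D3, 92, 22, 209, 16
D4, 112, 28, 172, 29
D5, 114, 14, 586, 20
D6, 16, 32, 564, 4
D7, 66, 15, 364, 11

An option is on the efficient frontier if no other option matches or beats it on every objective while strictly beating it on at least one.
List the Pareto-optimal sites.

D1: dominated by D2 (floor area 108≥13, dock doors 8≥8, lease 131≤489, highway distance 10≤39).
D2: not dominated (best lease).
D3: not dominated.
D4: not dominated.
D5: not dominated (best floor area).
D6: not dominated (best dock doors).
D7: not dominated.

D2, D3, D4, D5, D6, D7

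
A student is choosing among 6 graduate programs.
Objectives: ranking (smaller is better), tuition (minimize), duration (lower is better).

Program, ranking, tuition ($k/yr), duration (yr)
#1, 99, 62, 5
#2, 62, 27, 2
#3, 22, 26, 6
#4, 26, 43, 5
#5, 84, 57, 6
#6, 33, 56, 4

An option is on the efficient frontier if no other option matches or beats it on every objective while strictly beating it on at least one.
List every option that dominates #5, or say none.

#2, #3, #4, #6

#2: ranking 62≤84, tuition 27≤57, duration 2≤6 — dominates #5.
#3: ranking 22≤84, tuition 26≤57, duration 6≤6 — dominates #5.
#4: ranking 26≤84, tuition 43≤57, duration 5≤6 — dominates #5.
#6: ranking 33≤84, tuition 56≤57, duration 4≤6 — dominates #5.
Others (#1) are each worse than #5 on at least one objective.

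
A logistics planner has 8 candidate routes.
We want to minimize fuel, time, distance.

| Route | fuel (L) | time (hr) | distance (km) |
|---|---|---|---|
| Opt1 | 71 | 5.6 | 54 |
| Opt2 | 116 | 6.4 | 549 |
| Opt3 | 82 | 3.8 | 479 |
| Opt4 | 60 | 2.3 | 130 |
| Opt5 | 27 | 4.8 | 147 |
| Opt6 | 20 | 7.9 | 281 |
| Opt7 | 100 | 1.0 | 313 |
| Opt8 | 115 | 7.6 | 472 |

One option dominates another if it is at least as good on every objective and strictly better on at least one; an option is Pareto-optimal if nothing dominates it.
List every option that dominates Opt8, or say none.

Opt1, Opt4, Opt5, Opt7

Opt1: fuel 71≤115, time 5.6≤7.6, distance 54≤472 — dominates Opt8.
Opt4: fuel 60≤115, time 2.3≤7.6, distance 130≤472 — dominates Opt8.
Opt5: fuel 27≤115, time 4.8≤7.6, distance 147≤472 — dominates Opt8.
Opt7: fuel 100≤115, time 1.0≤7.6, distance 313≤472 — dominates Opt8.
Others (Opt2, Opt3, Opt6) are each worse than Opt8 on at least one objective.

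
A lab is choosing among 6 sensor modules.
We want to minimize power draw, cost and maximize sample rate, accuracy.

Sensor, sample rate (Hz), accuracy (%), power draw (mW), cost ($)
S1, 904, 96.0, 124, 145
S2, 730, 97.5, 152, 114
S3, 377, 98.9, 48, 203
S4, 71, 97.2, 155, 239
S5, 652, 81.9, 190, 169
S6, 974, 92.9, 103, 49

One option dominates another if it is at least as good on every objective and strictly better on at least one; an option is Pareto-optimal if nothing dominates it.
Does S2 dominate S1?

S2 vs S1: S2 is worse on sample rate (730 vs 904), so it does not dominate S1.

No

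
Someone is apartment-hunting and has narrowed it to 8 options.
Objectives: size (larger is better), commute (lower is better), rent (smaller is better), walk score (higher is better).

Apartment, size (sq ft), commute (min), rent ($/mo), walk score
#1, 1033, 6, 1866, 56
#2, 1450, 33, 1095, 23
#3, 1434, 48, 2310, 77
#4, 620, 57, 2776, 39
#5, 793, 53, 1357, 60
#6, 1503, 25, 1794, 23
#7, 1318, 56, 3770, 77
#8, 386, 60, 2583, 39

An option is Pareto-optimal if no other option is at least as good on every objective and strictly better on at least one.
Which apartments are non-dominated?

#1, #2, #3, #5, #6

#1: not dominated (best commute).
#2: not dominated (best rent).
#3: not dominated.
#4: dominated by #1 (size 1033≥620, commute 6≤57, rent 1866≤2776, walk score 56≥39).
#5: not dominated.
#6: not dominated (best size).
#7: dominated by #3 (size 1434≥1318, commute 48≤56, rent 2310≤3770, walk score 77≥77).
#8: dominated by #1 (size 1033≥386, commute 6≤60, rent 1866≤2583, walk score 56≥39).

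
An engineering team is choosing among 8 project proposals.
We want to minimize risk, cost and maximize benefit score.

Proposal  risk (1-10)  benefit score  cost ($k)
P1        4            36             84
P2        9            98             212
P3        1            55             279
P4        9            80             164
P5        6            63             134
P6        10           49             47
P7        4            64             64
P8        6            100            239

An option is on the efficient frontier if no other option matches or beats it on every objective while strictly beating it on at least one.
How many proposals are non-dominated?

P1: dominated by P7 (risk 4≤4, benefit score 64≥36, cost 64≤84).
P2: not dominated.
P3: not dominated (best risk).
P4: not dominated.
P5: dominated by P7 (risk 4≤6, benefit score 64≥63, cost 64≤134).
P6: not dominated (best cost).
P7: not dominated.
P8: not dominated (best benefit score).
Pareto-optimal: P2, P3, P4, P6, P7, P8 → 6.

6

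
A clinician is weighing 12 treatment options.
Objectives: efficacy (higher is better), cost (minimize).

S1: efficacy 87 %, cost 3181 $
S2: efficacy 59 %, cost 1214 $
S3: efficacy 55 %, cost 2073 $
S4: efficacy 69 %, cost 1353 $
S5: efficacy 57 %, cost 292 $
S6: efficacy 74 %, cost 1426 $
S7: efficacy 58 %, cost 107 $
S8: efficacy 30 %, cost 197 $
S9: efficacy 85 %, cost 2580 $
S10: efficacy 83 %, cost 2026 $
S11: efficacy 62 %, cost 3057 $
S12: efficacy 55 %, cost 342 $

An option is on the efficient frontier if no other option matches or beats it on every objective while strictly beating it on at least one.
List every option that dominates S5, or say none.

S7

S7: efficacy 58≥57, cost 107≤292 — dominates S5.
Others (S1, S2, S3, S4, S6, S8, S9, S10, S11, S12) are each worse than S5 on at least one objective.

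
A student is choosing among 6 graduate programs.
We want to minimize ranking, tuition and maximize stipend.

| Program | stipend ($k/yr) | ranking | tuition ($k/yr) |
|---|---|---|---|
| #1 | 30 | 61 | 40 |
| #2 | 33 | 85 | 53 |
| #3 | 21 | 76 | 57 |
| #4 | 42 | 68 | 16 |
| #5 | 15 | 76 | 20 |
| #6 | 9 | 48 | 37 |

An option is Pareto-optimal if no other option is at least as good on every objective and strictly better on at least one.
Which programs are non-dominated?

#1: not dominated.
#2: dominated by #4 (stipend 42≥33, ranking 68≤85, tuition 16≤53).
#3: dominated by #1 (stipend 30≥21, ranking 61≤76, tuition 40≤57).
#4: not dominated (best stipend).
#5: dominated by #4 (stipend 42≥15, ranking 68≤76, tuition 16≤20).
#6: not dominated (best ranking).

#1, #4, #6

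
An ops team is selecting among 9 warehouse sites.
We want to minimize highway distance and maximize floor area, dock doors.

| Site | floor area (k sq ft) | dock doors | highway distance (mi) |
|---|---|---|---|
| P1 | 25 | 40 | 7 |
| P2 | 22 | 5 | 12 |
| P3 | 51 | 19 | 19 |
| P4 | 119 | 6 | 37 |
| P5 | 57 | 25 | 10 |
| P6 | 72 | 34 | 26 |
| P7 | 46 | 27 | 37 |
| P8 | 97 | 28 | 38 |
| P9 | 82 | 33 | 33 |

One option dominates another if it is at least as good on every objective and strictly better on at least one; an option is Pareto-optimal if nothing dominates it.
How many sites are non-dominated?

P1: not dominated (best dock doors).
P2: dominated by P1 (floor area 25≥22, dock doors 40≥5, highway distance 7≤12).
P3: dominated by P5 (floor area 57≥51, dock doors 25≥19, highway distance 10≤19).
P4: not dominated (best floor area).
P5: not dominated.
P6: not dominated.
P7: dominated by P6 (floor area 72≥46, dock doors 34≥27, highway distance 26≤37).
P8: not dominated.
P9: not dominated.
Pareto-optimal: P1, P4, P5, P6, P8, P9 → 6.

6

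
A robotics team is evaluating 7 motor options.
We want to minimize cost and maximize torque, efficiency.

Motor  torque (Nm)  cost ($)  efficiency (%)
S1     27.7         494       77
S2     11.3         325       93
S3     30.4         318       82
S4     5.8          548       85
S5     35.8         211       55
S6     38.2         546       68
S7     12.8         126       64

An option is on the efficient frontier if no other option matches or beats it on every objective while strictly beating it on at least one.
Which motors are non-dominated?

S1: dominated by S3 (torque 30.4≥27.7, cost 318≤494, efficiency 82≥77).
S2: not dominated (best efficiency).
S3: not dominated.
S4: dominated by S2 (torque 11.3≥5.8, cost 325≤548, efficiency 93≥85).
S5: not dominated.
S6: not dominated (best torque).
S7: not dominated (best cost).

S2, S3, S5, S6, S7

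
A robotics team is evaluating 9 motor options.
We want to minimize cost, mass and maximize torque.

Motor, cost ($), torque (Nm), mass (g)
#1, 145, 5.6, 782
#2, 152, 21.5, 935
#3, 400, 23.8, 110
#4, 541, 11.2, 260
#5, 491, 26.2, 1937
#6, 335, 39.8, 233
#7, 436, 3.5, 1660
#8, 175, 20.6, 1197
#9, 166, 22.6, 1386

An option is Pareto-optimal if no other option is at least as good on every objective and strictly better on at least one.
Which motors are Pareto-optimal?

#1, #2, #3, #6, #9

#1: not dominated (best cost).
#2: not dominated.
#3: not dominated (best mass).
#4: dominated by #3 (cost 400≤541, torque 23.8≥11.2, mass 110≤260).
#5: dominated by #6 (cost 335≤491, torque 39.8≥26.2, mass 233≤1937).
#6: not dominated (best torque).
#7: dominated by #1 (cost 145≤436, torque 5.6≥3.5, mass 782≤1660).
#8: dominated by #2 (cost 152≤175, torque 21.5≥20.6, mass 935≤1197).
#9: not dominated.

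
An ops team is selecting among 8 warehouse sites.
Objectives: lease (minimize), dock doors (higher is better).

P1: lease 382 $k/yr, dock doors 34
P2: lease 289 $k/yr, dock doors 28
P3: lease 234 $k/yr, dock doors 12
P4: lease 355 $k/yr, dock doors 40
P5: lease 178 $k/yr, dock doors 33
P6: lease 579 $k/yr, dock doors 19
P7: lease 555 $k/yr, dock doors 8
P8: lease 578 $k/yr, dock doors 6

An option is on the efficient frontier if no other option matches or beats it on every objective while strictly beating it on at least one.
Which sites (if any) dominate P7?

P1: lease 382≤555, dock doors 34≥8 — dominates P7.
P2: lease 289≤555, dock doors 28≥8 — dominates P7.
P3: lease 234≤555, dock doors 12≥8 — dominates P7.
P4: lease 355≤555, dock doors 40≥8 — dominates P7.
P5: lease 178≤555, dock doors 33≥8 — dominates P7.
Others (P6, P8) are each worse than P7 on at least one objective.

P1, P2, P3, P4, P5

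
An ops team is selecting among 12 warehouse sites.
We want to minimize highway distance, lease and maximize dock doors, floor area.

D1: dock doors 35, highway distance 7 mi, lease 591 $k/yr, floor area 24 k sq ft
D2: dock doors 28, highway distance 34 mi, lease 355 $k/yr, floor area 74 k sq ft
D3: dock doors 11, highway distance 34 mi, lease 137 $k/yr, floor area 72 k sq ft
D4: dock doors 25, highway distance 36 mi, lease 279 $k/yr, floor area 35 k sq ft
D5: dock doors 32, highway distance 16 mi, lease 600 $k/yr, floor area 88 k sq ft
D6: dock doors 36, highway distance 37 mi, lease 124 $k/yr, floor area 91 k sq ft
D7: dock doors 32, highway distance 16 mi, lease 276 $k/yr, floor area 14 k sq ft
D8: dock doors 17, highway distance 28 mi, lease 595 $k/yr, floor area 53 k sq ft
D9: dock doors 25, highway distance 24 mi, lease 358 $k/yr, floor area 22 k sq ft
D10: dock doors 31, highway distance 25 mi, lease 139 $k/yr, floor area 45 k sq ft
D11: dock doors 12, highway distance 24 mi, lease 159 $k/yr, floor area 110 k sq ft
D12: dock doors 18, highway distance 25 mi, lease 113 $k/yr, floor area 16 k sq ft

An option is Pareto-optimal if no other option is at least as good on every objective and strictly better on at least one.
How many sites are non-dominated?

11

D1: not dominated (best highway distance).
D2: not dominated.
D3: not dominated.
D4: dominated by D10 (dock doors 31≥25, highway distance 25≤36, lease 139≤279, floor area 45≥35).
D5: not dominated.
D6: not dominated (best dock doors).
D7: not dominated.
D8: not dominated.
D9: not dominated.
D10: not dominated.
D11: not dominated (best floor area).
D12: not dominated (best lease).
Pareto-optimal: D1, D2, D3, D5, D6, D7, D8, D9, D10, D11, D12 → 11.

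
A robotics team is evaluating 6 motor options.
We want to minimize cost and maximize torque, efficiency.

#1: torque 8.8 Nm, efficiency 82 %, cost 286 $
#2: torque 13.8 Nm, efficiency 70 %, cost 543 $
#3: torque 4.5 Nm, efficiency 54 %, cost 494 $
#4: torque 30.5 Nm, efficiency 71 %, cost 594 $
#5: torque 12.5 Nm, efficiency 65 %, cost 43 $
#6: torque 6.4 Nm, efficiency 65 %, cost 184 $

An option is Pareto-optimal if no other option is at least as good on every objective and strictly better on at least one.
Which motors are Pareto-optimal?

#1, #2, #4, #5

#1: not dominated (best efficiency).
#2: not dominated.
#3: dominated by #1 (torque 8.8≥4.5, efficiency 82≥54, cost 286≤494).
#4: not dominated (best torque).
#5: not dominated (best cost).
#6: dominated by #5 (torque 12.5≥6.4, efficiency 65≥65, cost 43≤184).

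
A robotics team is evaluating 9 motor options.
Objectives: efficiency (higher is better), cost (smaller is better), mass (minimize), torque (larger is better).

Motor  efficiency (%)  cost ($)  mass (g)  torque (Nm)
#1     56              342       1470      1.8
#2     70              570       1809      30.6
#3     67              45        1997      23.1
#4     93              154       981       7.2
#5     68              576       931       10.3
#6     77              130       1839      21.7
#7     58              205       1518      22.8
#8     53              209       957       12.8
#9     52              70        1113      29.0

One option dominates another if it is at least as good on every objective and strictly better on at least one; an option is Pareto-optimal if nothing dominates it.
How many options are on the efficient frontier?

8

#1: dominated by #4 (efficiency 93≥56, cost 154≤342, mass 981≤1470, torque 7.2≥1.8).
#2: not dominated (best torque).
#3: not dominated (best cost).
#4: not dominated (best efficiency).
#5: not dominated (best mass).
#6: not dominated.
#7: not dominated.
#8: not dominated.
#9: not dominated.
Pareto-optimal: #2, #3, #4, #5, #6, #7, #8, #9 → 8.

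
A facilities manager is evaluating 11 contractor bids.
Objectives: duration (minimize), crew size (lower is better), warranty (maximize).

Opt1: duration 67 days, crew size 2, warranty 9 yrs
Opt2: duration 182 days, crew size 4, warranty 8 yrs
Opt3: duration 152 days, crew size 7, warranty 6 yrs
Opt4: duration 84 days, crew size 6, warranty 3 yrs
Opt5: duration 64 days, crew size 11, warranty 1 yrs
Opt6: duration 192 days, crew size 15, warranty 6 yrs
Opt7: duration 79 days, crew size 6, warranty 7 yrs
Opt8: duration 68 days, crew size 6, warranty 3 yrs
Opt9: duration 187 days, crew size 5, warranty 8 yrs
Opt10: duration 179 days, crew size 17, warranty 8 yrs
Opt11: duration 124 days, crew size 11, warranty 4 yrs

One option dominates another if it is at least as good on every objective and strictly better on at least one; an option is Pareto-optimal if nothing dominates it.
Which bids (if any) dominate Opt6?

Opt1: duration 67≤192, crew size 2≤15, warranty 9≥6 — dominates Opt6.
Opt2: duration 182≤192, crew size 4≤15, warranty 8≥6 — dominates Opt6.
Opt3: duration 152≤192, crew size 7≤15, warranty 6≥6 — dominates Opt6.
Opt7: duration 79≤192, crew size 6≤15, warranty 7≥6 — dominates Opt6.
Opt9: duration 187≤192, crew size 5≤15, warranty 8≥6 — dominates Opt6.
Others (Opt4, Opt5, Opt8, Opt10, Opt11) are each worse than Opt6 on at least one objective.

Opt1, Opt2, Opt3, Opt7, Opt9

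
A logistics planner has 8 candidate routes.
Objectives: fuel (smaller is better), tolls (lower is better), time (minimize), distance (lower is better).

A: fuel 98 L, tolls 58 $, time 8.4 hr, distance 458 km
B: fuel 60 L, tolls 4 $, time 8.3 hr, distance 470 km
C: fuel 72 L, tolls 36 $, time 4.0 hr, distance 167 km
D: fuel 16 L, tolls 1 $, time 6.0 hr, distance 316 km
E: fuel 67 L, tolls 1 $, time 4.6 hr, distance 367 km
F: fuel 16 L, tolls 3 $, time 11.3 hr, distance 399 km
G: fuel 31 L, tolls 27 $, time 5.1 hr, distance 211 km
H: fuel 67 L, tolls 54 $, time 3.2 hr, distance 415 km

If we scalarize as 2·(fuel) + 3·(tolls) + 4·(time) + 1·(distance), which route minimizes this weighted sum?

A: 2·98 + 3·58 + 4·8.4 + 1·458 = 861.6
B: 2·60 + 3·4 + 4·8.3 + 1·470 = 635.2
C: 2·72 + 3·36 + 4·4.0 + 1·167 = 435.0
D: 2·16 + 3·1 + 4·6.0 + 1·316 = 375.0
E: 2·67 + 3·1 + 4·4.6 + 1·367 = 522.4
F: 2·16 + 3·3 + 4·11.3 + 1·399 = 485.2
G: 2·31 + 3·27 + 4·5.1 + 1·211 = 374.4
H: 2·67 + 3·54 + 4·3.2 + 1·415 = 723.8
Lowest: G at 374.4.

G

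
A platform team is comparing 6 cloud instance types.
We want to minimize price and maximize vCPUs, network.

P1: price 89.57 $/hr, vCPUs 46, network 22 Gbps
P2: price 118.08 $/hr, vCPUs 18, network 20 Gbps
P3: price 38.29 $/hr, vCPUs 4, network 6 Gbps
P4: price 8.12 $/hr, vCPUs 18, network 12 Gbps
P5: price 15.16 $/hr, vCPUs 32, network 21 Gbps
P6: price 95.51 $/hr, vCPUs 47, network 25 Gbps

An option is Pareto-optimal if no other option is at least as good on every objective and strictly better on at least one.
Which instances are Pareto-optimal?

P1, P4, P5, P6

P1: not dominated.
P2: dominated by P1 (price 89.57≤118.08, vCPUs 46≥18, network 22≥20).
P3: dominated by P4 (price 8.12≤38.29, vCPUs 18≥4, network 12≥6).
P4: not dominated (best price).
P5: not dominated.
P6: not dominated (best vCPUs).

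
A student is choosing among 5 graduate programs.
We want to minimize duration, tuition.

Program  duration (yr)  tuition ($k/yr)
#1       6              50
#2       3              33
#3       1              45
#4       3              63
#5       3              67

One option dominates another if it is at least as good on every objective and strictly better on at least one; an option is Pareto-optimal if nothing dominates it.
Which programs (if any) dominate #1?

#2, #3

#2: duration 3≤6, tuition 33≤50 — dominates #1.
#3: duration 1≤6, tuition 45≤50 — dominates #1.
Others (#4, #5) are each worse than #1 on at least one objective.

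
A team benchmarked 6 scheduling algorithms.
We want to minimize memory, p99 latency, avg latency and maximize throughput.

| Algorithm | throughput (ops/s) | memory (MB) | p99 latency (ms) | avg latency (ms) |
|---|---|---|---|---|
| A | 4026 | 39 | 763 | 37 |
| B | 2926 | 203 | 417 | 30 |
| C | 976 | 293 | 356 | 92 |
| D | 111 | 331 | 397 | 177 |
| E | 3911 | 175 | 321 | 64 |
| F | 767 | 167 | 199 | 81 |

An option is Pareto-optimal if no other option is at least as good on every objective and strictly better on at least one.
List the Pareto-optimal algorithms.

A, B, E, F

A: not dominated (best throughput).
B: not dominated (best avg latency).
C: dominated by E (throughput 3911≥976, memory 175≤293, p99 latency 321≤356, avg latency 64≤92).
D: dominated by C (throughput 976≥111, memory 293≤331, p99 latency 356≤397, avg latency 92≤177).
E: not dominated.
F: not dominated (best p99 latency).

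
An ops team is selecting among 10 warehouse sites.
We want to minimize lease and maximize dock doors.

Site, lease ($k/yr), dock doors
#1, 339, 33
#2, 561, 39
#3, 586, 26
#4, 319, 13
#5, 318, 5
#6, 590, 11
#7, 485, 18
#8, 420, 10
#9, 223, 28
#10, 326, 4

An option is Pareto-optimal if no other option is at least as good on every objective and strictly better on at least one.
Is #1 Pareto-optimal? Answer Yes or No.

#2: worse on lease (561 vs 339).
#3: worse on lease (586 vs 339).
#4: worse on dock doors (13 vs 33).
#5: worse on dock doors (5 vs 33).
#6: worse on lease (590 vs 339).
#7: worse on lease (485 vs 339).
#8: worse on lease (420 vs 339).
#9: worse on dock doors (28 vs 33).
#10: worse on dock doors (4 vs 33).
No option is at least as good as #1 on every objective and strictly better on one.

Yes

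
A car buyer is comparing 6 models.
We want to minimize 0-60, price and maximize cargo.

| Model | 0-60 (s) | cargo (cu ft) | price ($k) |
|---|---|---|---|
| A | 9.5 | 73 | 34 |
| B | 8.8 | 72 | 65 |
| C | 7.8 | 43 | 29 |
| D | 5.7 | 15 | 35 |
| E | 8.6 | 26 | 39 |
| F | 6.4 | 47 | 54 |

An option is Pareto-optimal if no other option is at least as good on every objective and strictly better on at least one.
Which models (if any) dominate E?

C: 0-60 7.8≤8.6, cargo 43≥26, price 29≤39 — dominates E.
Others (A, B, D, F) are each worse than E on at least one objective.

C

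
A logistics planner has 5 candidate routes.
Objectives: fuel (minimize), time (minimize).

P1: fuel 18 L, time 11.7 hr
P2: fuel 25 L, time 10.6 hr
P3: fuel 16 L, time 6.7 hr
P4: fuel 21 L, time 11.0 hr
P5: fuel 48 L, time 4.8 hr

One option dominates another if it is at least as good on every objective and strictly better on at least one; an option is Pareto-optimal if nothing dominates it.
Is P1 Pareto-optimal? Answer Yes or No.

P3 vs P1: fuel 16≤18, time 6.7≤11.7 — P3 is at least as good on every objective and strictly better on at least one, so P3 dominates P1.

No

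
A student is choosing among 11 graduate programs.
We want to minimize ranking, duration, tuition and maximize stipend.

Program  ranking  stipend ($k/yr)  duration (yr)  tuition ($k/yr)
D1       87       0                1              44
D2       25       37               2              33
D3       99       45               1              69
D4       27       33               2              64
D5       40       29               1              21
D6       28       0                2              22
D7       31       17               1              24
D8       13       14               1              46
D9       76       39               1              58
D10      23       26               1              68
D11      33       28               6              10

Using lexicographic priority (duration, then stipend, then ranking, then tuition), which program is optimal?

First minimize duration: best is 1, kept {D1, D3, D5, D7, D8, D9, D10}.
Then maximize stipend: best is 45, kept {D3}.

D3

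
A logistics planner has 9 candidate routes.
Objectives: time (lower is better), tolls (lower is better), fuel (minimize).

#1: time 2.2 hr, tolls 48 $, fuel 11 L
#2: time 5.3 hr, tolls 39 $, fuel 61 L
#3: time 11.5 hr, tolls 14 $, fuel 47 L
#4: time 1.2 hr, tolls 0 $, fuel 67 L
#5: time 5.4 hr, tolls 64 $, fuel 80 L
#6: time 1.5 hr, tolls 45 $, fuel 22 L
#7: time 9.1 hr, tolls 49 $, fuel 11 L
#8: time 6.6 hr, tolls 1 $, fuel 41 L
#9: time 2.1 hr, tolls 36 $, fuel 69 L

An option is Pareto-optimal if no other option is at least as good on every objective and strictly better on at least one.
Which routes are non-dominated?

#1: not dominated.
#2: not dominated.
#3: dominated by #8 (time 6.6≤11.5, tolls 1≤14, fuel 41≤47).
#4: not dominated (best time).
#5: dominated by #1 (time 2.2≤5.4, tolls 48≤64, fuel 11≤80).
#6: not dominated.
#7: dominated by #1 (time 2.2≤9.1, tolls 48≤49, fuel 11≤11).
#8: not dominated.
#9: dominated by #4 (time 1.2≤2.1, tolls 0≤36, fuel 67≤69).

#1, #2, #4, #6, #8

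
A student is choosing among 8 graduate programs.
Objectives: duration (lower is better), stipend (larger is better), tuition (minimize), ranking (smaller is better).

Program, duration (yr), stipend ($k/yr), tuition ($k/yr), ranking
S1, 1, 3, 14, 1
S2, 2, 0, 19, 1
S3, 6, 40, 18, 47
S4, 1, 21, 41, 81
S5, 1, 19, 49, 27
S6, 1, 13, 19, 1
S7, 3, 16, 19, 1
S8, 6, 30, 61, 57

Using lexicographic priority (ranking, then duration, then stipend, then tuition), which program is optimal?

S6

First minimize ranking: best is 1, kept {S1, S2, S6, S7}.
Then minimize duration: best is 1, kept {S1, S6}.
Then maximize stipend: best is 13, kept {S6}.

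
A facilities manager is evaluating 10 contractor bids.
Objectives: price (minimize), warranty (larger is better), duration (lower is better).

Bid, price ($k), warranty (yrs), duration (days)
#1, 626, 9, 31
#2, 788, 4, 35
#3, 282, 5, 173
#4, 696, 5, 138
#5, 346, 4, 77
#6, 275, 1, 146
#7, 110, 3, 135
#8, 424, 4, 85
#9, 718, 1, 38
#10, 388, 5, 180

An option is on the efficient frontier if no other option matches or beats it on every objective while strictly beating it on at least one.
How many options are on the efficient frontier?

#1: not dominated (best warranty).
#2: dominated by #1 (price 626≤788, warranty 9≥4, duration 31≤35).
#3: not dominated.
#4: dominated by #1 (price 626≤696, warranty 9≥5, duration 31≤138).
#5: not dominated.
#6: dominated by #7 (price 110≤275, warranty 3≥1, duration 135≤146).
#7: not dominated (best price).
#8: dominated by #5 (price 346≤424, warranty 4≥4, duration 77≤85).
#9: dominated by #1 (price 626≤718, warranty 9≥1, duration 31≤38).
#10: dominated by #3 (price 282≤388, warranty 5≥5, duration 173≤180).
Pareto-optimal: #1, #3, #5, #7 → 4.

4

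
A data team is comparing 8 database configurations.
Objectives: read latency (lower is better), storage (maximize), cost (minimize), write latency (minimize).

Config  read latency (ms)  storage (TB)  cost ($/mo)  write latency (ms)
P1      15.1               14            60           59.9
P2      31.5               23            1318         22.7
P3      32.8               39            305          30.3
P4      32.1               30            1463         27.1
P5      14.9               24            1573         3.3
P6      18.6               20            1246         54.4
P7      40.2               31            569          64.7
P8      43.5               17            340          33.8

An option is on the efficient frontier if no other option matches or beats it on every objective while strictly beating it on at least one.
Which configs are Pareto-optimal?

P1: not dominated (best cost).
P2: not dominated.
P3: not dominated (best storage).
P4: not dominated.
P5: not dominated (best read latency).
P6: not dominated.
P7: dominated by P3 (read latency 32.8≤40.2, storage 39≥31, cost 305≤569, write latency 30.3≤64.7).
P8: dominated by P3 (read latency 32.8≤43.5, storage 39≥17, cost 305≤340, write latency 30.3≤33.8).

P1, P2, P3, P4, P5, P6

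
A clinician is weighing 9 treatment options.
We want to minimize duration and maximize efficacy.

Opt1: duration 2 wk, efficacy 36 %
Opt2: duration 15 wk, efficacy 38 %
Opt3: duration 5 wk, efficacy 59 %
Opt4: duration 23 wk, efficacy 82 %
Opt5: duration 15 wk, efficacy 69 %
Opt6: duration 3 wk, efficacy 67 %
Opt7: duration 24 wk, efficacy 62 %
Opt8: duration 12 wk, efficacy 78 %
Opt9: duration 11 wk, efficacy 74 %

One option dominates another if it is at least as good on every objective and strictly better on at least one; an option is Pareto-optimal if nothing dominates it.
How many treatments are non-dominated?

Opt1: not dominated (best duration).
Opt2: dominated by Opt3 (duration 5≤15, efficacy 59≥38).
Opt3: dominated by Opt6 (duration 3≤5, efficacy 67≥59).
Opt4: not dominated (best efficacy).
Opt5: dominated by Opt8 (duration 12≤15, efficacy 78≥69).
Opt6: not dominated.
Opt7: dominated by Opt4 (duration 23≤24, efficacy 82≥62).
Opt8: not dominated.
Opt9: not dominated.
Pareto-optimal: Opt1, Opt4, Opt6, Opt8, Opt9 → 5.

5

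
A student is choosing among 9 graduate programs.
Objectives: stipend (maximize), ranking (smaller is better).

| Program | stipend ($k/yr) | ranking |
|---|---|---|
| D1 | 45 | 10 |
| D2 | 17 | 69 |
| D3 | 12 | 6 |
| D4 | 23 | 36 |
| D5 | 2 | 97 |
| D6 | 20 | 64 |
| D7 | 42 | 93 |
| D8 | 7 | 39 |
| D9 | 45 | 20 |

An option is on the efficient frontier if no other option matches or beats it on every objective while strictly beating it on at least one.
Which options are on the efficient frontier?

D1, D3

D1: not dominated.
D2: dominated by D1 (stipend 45≥17, ranking 10≤69).
D3: not dominated (best ranking).
D4: dominated by D1 (stipend 45≥23, ranking 10≤36).
D5: dominated by D1 (stipend 45≥2, ranking 10≤97).
D6: dominated by D1 (stipend 45≥20, ranking 10≤64).
D7: dominated by D1 (stipend 45≥42, ranking 10≤93).
D8: dominated by D1 (stipend 45≥7, ranking 10≤39).
D9: dominated by D1 (stipend 45≥45, ranking 10≤20).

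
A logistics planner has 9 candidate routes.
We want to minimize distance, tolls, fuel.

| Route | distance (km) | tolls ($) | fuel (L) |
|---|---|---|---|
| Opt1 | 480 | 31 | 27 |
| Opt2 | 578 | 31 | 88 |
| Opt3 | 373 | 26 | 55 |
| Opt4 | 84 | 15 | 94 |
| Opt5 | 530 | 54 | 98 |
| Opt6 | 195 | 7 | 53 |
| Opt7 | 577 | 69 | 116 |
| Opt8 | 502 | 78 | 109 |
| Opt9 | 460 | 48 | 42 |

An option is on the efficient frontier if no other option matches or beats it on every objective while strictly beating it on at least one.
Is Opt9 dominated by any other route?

No

Opt1: worse on distance (480 vs 460).
Opt2: worse on distance (578 vs 460).
Opt3: worse on fuel (55 vs 42).
Opt4: worse on fuel (94 vs 42).
Opt5: worse on distance (530 vs 460).
Opt6: worse on fuel (53 vs 42).
Opt7: worse on distance (577 vs 460).
Opt8: worse on distance (502 vs 460).
No option is at least as good as Opt9 on every objective and strictly better on one.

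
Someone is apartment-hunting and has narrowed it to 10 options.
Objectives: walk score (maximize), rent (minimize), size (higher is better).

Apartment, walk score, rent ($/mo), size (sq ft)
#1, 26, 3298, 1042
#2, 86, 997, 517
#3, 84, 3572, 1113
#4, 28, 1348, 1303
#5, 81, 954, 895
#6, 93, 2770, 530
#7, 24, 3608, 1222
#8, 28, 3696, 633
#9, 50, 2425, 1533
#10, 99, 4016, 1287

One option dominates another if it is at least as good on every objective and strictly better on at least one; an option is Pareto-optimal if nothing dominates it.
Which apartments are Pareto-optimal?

#1: dominated by #4 (walk score 28≥26, rent 1348≤3298, size 1303≥1042).
#2: not dominated.
#3: not dominated.
#4: not dominated.
#5: not dominated (best rent).
#6: not dominated.
#7: dominated by #4 (walk score 28≥24, rent 1348≤3608, size 1303≥1222).
#8: dominated by #3 (walk score 84≥28, rent 3572≤3696, size 1113≥633).
#9: not dominated (best size).
#10: not dominated (best walk score).

#2, #3, #4, #5, #6, #9, #10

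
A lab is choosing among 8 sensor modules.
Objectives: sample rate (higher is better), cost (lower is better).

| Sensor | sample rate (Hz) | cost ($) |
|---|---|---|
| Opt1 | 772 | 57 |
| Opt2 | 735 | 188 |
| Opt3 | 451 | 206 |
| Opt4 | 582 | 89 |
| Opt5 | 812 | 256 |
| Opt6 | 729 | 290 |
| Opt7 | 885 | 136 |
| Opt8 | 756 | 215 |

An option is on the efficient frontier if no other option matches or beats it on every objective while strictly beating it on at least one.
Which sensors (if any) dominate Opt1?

none

Opt2: worse on sample rate (735 vs 772).
Opt3: worse on sample rate (451 vs 772).
Opt4: worse on sample rate (582 vs 772).
Opt5: worse on cost (256 vs 57).
Opt6: worse on sample rate (729 vs 772).
Opt7: worse on cost (136 vs 57).
Opt8: worse on sample rate (756 vs 772).
No option dominates Opt1.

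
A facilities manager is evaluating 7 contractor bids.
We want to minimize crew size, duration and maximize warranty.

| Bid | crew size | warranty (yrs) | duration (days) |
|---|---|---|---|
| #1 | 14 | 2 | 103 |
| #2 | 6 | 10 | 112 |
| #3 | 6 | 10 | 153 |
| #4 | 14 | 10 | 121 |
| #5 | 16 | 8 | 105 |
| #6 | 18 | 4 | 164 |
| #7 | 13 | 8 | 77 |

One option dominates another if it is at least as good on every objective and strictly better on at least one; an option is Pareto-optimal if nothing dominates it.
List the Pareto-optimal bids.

#2, #7

#1: dominated by #7 (crew size 13≤14, warranty 8≥2, duration 77≤103).
#2: not dominated.
#3: dominated by #2 (crew size 6≤6, warranty 10≥10, duration 112≤153).
#4: dominated by #2 (crew size 6≤14, warranty 10≥10, duration 112≤121).
#5: dominated by #7 (crew size 13≤16, warranty 8≥8, duration 77≤105).
#6: dominated by #2 (crew size 6≤18, warranty 10≥4, duration 112≤164).
#7: not dominated (best duration).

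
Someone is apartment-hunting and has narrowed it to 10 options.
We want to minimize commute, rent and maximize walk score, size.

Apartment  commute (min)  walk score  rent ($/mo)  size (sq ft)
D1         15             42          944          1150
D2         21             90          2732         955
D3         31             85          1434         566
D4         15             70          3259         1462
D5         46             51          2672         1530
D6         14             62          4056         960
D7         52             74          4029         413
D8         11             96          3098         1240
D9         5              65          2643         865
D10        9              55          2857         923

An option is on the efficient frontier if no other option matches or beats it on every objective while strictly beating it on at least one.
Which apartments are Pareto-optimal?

D1: not dominated (best rent).
D2: not dominated.
D3: not dominated.
D4: not dominated.
D5: not dominated (best size).
D6: dominated by D8 (commute 11≤14, walk score 96≥62, rent 3098≤4056, size 1240≥960).
D7: dominated by D2 (commute 21≤52, walk score 90≥74, rent 2732≤4029, size 955≥413).
D8: not dominated (best walk score).
D9: not dominated (best commute).
D10: not dominated.

D1, D2, D3, D4, D5, D8, D9, D10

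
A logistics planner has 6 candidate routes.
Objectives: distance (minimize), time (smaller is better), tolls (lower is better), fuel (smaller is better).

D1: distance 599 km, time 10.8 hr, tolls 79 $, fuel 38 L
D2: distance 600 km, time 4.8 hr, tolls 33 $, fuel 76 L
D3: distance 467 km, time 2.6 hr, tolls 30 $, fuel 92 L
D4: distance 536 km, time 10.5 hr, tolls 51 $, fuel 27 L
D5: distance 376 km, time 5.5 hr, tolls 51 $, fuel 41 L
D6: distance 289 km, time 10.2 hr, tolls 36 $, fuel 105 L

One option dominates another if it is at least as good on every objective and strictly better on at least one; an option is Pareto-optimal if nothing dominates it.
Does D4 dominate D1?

Yes

D4 vs D1: distance 536≤599, time 10.5≤10.8, tolls 51≤79, fuel 27≤38 — D4 is at least as good on every objective with at least one strict improvement.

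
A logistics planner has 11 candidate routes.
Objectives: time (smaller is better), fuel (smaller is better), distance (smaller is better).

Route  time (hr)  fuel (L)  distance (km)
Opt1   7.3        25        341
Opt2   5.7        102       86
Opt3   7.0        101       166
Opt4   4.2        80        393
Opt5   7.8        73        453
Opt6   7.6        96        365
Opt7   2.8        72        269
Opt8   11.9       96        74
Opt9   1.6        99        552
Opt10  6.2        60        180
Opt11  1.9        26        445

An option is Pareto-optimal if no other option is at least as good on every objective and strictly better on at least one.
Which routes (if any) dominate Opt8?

Opt1: worse on distance (341 vs 74).
Opt2: worse on fuel (102 vs 96).
Opt3: worse on fuel (101 vs 96).
Opt4: worse on distance (393 vs 74).
Opt5: worse on distance (453 vs 74).
Opt6: worse on distance (365 vs 74).
Opt7: worse on distance (269 vs 74).
Opt9: worse on fuel (99 vs 96).
Opt10: worse on distance (180 vs 74).
Opt11: worse on distance (445 vs 74).
No option dominates Opt8.

none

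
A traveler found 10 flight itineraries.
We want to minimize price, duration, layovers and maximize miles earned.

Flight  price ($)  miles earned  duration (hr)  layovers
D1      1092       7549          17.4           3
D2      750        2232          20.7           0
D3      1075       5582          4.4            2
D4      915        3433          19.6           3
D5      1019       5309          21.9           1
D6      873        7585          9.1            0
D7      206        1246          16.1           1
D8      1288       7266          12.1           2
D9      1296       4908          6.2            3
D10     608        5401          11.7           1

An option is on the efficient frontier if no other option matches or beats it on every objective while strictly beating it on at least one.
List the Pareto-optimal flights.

D1: dominated by D6 (price 873≤1092, miles earned 7585≥7549, duration 9.1≤17.4, layovers 0≤3).
D2: not dominated.
D3: not dominated (best duration).
D4: dominated by D6 (price 873≤915, miles earned 7585≥3433, duration 9.1≤19.6, layovers 0≤3).
D5: dominated by D6 (price 873≤1019, miles earned 7585≥5309, duration 9.1≤21.9, layovers 0≤1).
D6: not dominated (best miles earned).
D7: not dominated (best price).
D8: dominated by D6 (price 873≤1288, miles earned 7585≥7266, duration 9.1≤12.1, layovers 0≤2).
D9: dominated by D3 (price 1075≤1296, miles earned 5582≥4908, duration 4.4≤6.2, layovers 2≤3).
D10: not dominated.

D2, D3, D6, D7, D10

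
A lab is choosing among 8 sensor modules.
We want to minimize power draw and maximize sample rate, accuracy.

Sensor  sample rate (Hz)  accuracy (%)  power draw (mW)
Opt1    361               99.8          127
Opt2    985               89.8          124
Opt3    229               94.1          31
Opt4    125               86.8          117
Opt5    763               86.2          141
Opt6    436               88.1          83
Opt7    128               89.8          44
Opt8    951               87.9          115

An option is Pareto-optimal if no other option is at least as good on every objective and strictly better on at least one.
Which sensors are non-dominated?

Opt1, Opt2, Opt3, Opt6, Opt8

Opt1: not dominated (best accuracy).
Opt2: not dominated (best sample rate).
Opt3: not dominated (best power draw).
Opt4: dominated by Opt3 (sample rate 229≥125, accuracy 94.1≥86.8, power draw 31≤117).
Opt5: dominated by Opt2 (sample rate 985≥763, accuracy 89.8≥86.2, power draw 124≤141).
Opt6: not dominated.
Opt7: dominated by Opt3 (sample rate 229≥128, accuracy 94.1≥89.8, power draw 31≤44).
Opt8: not dominated.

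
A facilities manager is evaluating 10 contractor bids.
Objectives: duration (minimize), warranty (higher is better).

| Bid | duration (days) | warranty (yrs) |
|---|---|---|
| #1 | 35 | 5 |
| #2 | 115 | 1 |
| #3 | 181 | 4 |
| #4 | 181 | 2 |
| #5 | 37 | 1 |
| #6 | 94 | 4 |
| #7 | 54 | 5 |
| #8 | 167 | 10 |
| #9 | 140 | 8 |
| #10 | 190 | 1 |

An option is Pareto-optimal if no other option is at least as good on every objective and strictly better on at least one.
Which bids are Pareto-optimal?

#1: not dominated (best duration).
#2: dominated by #1 (duration 35≤115, warranty 5≥1).
#3: dominated by #1 (duration 35≤181, warranty 5≥4).
#4: dominated by #1 (duration 35≤181, warranty 5≥2).
#5: dominated by #1 (duration 35≤37, warranty 5≥1).
#6: dominated by #1 (duration 35≤94, warranty 5≥4).
#7: dominated by #1 (duration 35≤54, warranty 5≥5).
#8: not dominated (best warranty).
#9: not dominated.
#10: dominated by #1 (duration 35≤190, warranty 5≥1).

#1, #8, #9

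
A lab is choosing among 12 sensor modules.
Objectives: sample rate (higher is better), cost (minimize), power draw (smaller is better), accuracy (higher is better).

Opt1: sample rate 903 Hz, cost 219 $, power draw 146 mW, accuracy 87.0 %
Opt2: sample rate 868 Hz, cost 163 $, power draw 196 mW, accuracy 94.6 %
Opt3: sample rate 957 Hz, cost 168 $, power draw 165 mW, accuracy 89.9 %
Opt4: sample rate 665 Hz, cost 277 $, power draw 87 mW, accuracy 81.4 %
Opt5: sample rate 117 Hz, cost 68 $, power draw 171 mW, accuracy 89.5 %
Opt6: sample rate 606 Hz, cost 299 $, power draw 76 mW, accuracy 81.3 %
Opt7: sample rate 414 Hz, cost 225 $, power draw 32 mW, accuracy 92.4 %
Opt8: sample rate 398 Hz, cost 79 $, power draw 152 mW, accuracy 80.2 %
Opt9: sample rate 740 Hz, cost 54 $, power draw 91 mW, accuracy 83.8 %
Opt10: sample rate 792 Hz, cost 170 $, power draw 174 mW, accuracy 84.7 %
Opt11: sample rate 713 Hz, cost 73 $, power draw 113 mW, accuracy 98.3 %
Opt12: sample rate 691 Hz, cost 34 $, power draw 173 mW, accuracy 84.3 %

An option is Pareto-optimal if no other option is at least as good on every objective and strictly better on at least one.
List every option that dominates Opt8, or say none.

Opt9: sample rate 740≥398, cost 54≤79, power draw 91≤152, accuracy 83.8≥80.2 — dominates Opt8.
Opt11: sample rate 713≥398, cost 73≤79, power draw 113≤152, accuracy 98.3≥80.2 — dominates Opt8.
Others (Opt1, Opt2, Opt3, Opt4, Opt5, Opt6, Opt7, Opt10, Opt12) are each worse than Opt8 on at least one objective.

Opt9, Opt11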